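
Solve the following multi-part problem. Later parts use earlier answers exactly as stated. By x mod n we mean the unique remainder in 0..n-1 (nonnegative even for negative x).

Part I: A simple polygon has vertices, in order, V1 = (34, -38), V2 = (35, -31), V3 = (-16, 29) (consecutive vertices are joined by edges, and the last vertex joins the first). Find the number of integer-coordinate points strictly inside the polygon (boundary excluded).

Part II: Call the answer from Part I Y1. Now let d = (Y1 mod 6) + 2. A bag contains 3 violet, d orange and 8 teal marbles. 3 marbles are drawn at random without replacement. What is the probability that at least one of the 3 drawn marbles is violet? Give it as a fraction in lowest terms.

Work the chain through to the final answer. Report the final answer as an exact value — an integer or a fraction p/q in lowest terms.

137/280

Part I: cross terms: (34*-31 - 35*-38)=276, (35*29 - -16*-31)=519, (-16*-38 - 34*29)=-378; twice the area = |417| = 417; area = 417/2; boundary points = 1 + 3 + 1 = 5; strictly interior points = area - boundary/2 + 1 = 207; answer 207
Part II: Y1 = 207; d = 5; total draws C(16,3) = 560; complement C(13,3) = 286; favorable 560 - 286 = 274; P = 137/280; answer 137/280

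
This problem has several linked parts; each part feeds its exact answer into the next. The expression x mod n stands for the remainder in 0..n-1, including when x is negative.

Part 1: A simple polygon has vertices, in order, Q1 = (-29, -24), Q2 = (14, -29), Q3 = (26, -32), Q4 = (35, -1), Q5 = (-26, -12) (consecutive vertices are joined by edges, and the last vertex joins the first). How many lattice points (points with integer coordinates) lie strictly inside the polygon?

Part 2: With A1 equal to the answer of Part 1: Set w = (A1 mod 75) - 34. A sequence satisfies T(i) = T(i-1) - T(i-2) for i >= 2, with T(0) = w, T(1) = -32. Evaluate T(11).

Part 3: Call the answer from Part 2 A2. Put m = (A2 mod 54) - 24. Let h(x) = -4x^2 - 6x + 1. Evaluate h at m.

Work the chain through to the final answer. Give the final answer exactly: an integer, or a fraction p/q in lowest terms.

Part 1: cross terms: (-29*-29 - 14*-24)=1177, (14*-32 - 26*-29)=306, (26*-1 - 35*-32)=1094, (35*-12 - -26*-1)=-446, (-26*-24 - -29*-12)=276; twice the area = |2407| = 2407; area = 2407/2; boundary points = 1 + 3 + 1 + 1 + 3 = 9; strictly interior points = area - boundary/2 + 1 = 1200; answer 1200
Part 2: A1 = 1200; w = -34; T(2) = 1*(-32) - 1*(-34) = 2; iterating: T(2)=2, T(3)=34, T(4)=32, T(5)=-2, T(6)=-34, T(7)=-32, T(8)=2, T(9)=34, T(10)=32, T(11)=-2; answer -2
Part 3: A2 = -2; m = 28; -4*(28)^2 - 6*(28)^1 + 1 = (-3136) + (-168) + (1) = -3303; answer -3303

-3303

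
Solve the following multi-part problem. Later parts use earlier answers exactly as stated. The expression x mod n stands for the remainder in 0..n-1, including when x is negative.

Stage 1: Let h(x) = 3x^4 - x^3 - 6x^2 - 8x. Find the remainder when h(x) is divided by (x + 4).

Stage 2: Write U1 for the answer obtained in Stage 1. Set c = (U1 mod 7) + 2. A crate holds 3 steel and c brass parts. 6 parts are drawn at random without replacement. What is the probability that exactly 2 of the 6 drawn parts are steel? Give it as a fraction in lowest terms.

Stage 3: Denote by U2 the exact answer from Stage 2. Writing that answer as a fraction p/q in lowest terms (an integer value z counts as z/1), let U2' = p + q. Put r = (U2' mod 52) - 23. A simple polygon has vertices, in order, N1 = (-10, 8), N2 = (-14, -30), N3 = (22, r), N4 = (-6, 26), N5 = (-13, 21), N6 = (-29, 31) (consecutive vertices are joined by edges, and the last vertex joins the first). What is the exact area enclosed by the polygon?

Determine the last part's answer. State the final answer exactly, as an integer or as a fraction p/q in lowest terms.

1150

Stage 1: remainder = value at the root: 3*(-4)^4 - 1*(-4)^3 - 6*(-4)^2 - 8*(-4)^1 = (768) + (64) + (-96) + (32) = 768; answer 768
Stage 2: U1 = 768; c = 7; total draws C(10,6) = 210; favorable C(3,2)*C(7,4) = 105; P = 1/2; answer 1/2
Stage 3: U2 = 1/2; threaded value p + q = 3; r = -20; cross terms: (-10*-30 - -14*8)=412, (-14*-20 - 22*-30)=940, (22*26 - -6*-20)=452, (-6*21 - -13*26)=212, (-13*31 - -29*21)=206, (-29*8 - -10*31)=78; twice the area = |2300| = 2300; area = 1150; answer 1150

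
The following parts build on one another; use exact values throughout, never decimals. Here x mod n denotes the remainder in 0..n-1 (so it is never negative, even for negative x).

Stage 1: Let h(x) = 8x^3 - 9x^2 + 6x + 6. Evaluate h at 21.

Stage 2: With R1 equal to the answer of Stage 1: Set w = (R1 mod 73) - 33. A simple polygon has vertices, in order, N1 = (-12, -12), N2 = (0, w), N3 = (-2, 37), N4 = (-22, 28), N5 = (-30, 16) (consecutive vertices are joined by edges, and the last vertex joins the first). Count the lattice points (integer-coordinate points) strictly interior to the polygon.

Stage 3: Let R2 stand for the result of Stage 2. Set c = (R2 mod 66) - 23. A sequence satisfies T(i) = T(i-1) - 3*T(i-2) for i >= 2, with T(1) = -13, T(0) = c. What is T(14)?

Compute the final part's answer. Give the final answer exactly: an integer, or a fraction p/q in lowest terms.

-9334

Stage 1: 8*(21)^3 - 9*(21)^2 + 6*(21)^1 + 6 = (74088) + (-3969) + (126) + (6) = 70251; answer 70251
Stage 2: R1 = 70251; w = -8; cross terms: (-12*-8 - 0*-12)=96, (0*37 - -2*-8)=-16, (-2*28 - -22*37)=758, (-22*16 - -30*28)=488, (-30*-12 - -12*16)=552; twice the area = |1878| = 1878; area = 939; boundary points = 4 + 1 + 1 + 4 + 2 = 12; strictly interior points = area - boundary/2 + 1 = 934; answer 934
Stage 3: R2 = 934; c = -13; T(2) = 1*(-13) - 3*(-13) = 26; iterating: T(2)=26, T(3)=65, T(4)=-13, T(5)=-208, T(6)=-169, T(7)=455, T(8)=962, T(9)=-403, T(10)=-3289, T(11)=-2080, T(12)=7787, T(13)=14027, T(14)=-9334; answer -9334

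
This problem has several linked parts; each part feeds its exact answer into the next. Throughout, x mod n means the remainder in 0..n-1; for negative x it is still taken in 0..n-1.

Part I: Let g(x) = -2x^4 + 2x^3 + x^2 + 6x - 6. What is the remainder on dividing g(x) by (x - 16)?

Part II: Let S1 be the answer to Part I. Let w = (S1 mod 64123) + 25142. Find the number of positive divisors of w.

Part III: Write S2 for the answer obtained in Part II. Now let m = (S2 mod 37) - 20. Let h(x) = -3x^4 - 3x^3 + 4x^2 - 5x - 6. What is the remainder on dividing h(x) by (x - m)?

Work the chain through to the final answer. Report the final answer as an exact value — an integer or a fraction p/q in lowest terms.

-183222

Part I: remainder = value at the root: -2*(16)^4 + 2*(16)^3 + 1*(16)^2 + 6*(16)^1 - 6 = (-131072) + (8192) + (256) + (96) + (-6) = -122534; answer -122534
Part II: S1 = -122534; w = 30854; 30854 = 2 * 15427; number of divisors = (1+1) * (1+1) = 4; answer 4
Part III: S2 = 4; m = -16; remainder = value at the root: -3*(-16)^4 - 3*(-16)^3 + 4*(-16)^2 - 5*(-16)^1 - 6 = (-196608) + (12288) + (1024) + (80) + (-6) = -183222; answer -183222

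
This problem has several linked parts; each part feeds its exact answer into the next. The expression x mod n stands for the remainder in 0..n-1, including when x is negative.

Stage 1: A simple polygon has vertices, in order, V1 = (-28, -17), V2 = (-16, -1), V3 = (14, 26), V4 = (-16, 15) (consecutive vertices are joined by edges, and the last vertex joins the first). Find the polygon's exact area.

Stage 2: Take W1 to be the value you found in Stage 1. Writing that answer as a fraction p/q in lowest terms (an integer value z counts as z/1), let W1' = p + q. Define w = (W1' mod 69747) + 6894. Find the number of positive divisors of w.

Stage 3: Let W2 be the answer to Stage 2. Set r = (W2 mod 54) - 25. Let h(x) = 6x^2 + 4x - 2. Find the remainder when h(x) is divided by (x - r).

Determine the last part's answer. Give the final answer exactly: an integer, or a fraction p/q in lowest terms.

Stage 1: cross terms: (-28*-1 - -16*-17)=-244, (-16*26 - 14*-1)=-402, (14*15 - -16*26)=626, (-16*-17 - -28*15)=692; twice the area = |672| = 672; area = 336; answer 336
Stage 2: W1 = 336; threaded value p + q = 337; w = 7231; 7231 = 7 * 1033; number of divisors = (1+1) * (1+1) = 4; answer 4
Stage 3: W2 = 4; r = -21; remainder = value at the root: 6*(-21)^2 + 4*(-21)^1 - 2 = (2646) + (-84) + (-2) = 2560; answer 2560

2560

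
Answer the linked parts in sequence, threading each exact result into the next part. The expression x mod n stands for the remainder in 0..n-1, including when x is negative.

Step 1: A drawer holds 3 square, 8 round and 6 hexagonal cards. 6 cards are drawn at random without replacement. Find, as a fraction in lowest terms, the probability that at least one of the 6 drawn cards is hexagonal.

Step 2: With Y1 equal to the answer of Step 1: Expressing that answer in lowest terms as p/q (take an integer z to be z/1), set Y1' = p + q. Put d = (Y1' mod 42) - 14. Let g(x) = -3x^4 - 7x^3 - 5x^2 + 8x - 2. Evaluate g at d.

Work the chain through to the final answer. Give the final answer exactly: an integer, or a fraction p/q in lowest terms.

Step 1: total draws C(17,6) = 12376; complement C(11,6) = 462; favorable 12376 - 462 = 11914; P = 851/884; answer 851/884
Step 2: Y1 = 851/884; threaded value p + q = 1735; d = -1; -3*(-1)^4 - 7*(-1)^3 - 5*(-1)^2 + 8*(-1)^1 - 2 = (-3) + (7) + (-5) + (-8) + (-2) = -11; answer -11

-11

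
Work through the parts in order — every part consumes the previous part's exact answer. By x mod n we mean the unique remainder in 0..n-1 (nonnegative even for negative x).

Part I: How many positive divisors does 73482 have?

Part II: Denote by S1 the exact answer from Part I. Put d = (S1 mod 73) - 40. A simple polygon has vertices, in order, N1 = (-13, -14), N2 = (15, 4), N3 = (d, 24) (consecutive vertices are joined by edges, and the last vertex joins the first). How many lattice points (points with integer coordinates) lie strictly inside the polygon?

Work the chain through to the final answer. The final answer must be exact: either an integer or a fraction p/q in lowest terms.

630

Part I: 73482 = 2 * 3 * 37 * 331; number of divisors = (1+1) * (1+1) * (1+1) * (1+1) = 16; answer 16
Part II: S1 = 16; d = -24; cross terms: (-13*4 - 15*-14)=158, (15*24 - -24*4)=456, (-24*-14 - -13*24)=648; twice the area = |1262| = 1262; area = 631; boundary points = 2 + 1 + 1 = 4; strictly interior points = area - boundary/2 + 1 = 630; answer 630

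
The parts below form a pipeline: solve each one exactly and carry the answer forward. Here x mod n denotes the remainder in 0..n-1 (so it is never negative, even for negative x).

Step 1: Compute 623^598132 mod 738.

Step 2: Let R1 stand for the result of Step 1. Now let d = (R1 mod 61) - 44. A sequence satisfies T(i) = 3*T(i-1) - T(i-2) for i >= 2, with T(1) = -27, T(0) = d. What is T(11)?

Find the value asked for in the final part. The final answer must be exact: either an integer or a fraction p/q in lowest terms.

Step 1: squarings mod 738: 623^1=623, 623^2=679, 623^4=529, 623^8=139, 623^16=133, 623^32=715, 623^64=529, 623^128=139, 623^256=133, 623^512=715, 623^1024=529, 623^2048=139, 623^4096=133, 623^8192=715, 623^16384=529, 623^32768=139, 623^65536=133, 623^131072=715, 623^262144=529, 623^524288=139; 623^598132 = 623^4 * 623^16 * 623^32 * 623^64 * 623^8192 * 623^65536 * 623^524288 = 223 (mod 738); answer 223
Step 2: R1 = 223; d = -4; T(2) = 3*(-27) - 1*(-4) = -77; iterating: T(2)=-77, T(3)=-204, T(4)=-535, T(5)=-1401, T(6)=-3668, T(7)=-9603, T(8)=-25141, T(9)=-65820, T(10)=-172319, T(11)=-451137; answer -451137

-451137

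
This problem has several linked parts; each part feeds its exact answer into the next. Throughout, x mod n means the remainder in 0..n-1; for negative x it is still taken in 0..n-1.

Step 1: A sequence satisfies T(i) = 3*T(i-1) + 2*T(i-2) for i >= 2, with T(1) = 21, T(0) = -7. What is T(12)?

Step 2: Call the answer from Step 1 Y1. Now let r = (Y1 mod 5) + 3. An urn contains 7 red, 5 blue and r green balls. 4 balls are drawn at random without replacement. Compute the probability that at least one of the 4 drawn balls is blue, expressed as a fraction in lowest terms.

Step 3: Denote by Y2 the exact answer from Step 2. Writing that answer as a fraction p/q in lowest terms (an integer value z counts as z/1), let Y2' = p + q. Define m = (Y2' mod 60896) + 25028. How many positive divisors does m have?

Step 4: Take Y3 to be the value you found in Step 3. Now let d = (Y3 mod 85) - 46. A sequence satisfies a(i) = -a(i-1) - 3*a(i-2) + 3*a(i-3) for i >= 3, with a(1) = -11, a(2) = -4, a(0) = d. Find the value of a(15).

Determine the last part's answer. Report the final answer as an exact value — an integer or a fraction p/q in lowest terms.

-215639

Step 1: T(2) = 3*(21) + 2*(-7) = 49; iterating: T(2)=49, T(3)=189, T(4)=665, T(5)=2373, T(6)=8449, T(7)=30093, T(8)=107177, T(9)=381717, T(10)=1359505, T(11)=4841949, T(12)=17244857; answer 17244857
Step 2: Y1 = 17244857; r = 5; total draws C(17,4) = 2380; complement C(12,4) = 495; favorable 2380 - 495 = 1885; P = 377/476; answer 377/476
Step 3: Y2 = 377/476; threaded value p + q = 853; m = 25881; 25881 = 3 * 8627; number of divisors = (1+1) * (1+1) = 4; answer 4
Step 4: Y3 = 4; d = -42; a(3) = -1*(-4) - 3*(-11) + 3*(-42) = -89; iterating: a(3)=-89, a(4)=68, a(5)=187, a(6)=-658, a(7)=301, a(8)=2234, a(9)=-5111, a(10)=-688, a(11)=22723, a(12)=-35992, a(13)=-34241, a(14)=210386, a(15)=-215639; answer -215639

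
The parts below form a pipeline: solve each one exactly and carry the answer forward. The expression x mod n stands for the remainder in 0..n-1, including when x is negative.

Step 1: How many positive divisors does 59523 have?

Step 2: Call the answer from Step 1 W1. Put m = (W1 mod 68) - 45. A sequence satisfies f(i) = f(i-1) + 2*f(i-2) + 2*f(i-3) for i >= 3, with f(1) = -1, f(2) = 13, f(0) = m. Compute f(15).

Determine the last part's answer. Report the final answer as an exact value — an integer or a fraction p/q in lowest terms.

-597571

Step 1: 59523 = 3 * 19841; number of divisors = (1+1) * (1+1) = 4; answer 4
Step 2: W1 = 4; m = -41; f(3) = 1*(13) + 2*(-1) + 2*(-41) = -71; iterating: f(3)=-71, f(4)=-47, f(5)=-163, f(6)=-399, f(7)=-819, f(8)=-1943, f(9)=-4379, f(10)=-9903, f(11)=-22547, f(12)=-51111, f(13)=-116011, f(14)=-263327, f(15)=-597571; answer -597571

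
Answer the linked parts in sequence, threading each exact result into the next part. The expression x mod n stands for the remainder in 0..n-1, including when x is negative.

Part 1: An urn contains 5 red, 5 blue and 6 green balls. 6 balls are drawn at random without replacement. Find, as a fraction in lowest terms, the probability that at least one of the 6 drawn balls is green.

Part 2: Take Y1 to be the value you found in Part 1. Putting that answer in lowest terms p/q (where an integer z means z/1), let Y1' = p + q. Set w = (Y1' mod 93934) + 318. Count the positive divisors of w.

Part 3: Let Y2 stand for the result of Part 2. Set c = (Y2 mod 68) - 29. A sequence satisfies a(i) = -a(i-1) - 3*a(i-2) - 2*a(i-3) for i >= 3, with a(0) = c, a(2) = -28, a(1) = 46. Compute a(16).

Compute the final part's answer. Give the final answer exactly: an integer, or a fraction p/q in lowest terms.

Part 1: total draws C(16,6) = 8008; complement C(10,6) = 210; favorable 8008 - 210 = 7798; P = 557/572; answer 557/572
Part 2: Y1 = 557/572; threaded value p + q = 1129; w = 1447; 1447 is prime, so its only divisors are 1 and 1447; count = 2; answer 2
Part 3: Y2 = 2; c = -27; a(3) = -1*(-28) - 3*(46) - 2*(-27) = -56; iterating: a(3)=-56, a(4)=48, a(5)=176, a(6)=-208, a(7)=-416, a(8)=688, a(9)=976, a(10)=-2208, a(11)=-2096, a(12)=6768, a(13)=3936, a(14)=-20048, a(15)=-5296, a(16)=57568; answer 57568

57568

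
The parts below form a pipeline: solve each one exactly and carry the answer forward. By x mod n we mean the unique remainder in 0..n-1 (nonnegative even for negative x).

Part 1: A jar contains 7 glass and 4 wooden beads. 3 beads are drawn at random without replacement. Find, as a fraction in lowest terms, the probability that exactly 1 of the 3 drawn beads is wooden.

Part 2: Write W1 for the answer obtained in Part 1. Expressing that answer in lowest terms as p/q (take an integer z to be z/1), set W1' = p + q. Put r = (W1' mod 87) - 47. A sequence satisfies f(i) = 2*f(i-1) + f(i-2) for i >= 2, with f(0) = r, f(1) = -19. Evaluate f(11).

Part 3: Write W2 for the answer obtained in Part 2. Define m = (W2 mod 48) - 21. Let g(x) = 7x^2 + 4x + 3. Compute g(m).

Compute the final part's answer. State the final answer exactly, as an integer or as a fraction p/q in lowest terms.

Part 1: total draws C(11,3) = 165; favorable C(4,1)*C(7,2) = 84; P = 28/55; answer 28/55
Part 2: W1 = 28/55; threaded value p + q = 83; r = 36; f(2) = 2*(-19) + 1*(36) = -2; iterating: f(2)=-2, f(3)=-23, f(4)=-48, f(5)=-119, f(6)=-286, f(7)=-691, f(8)=-1668, f(9)=-4027, f(10)=-9722, f(11)=-23471; answer -23471
Part 3: W2 = -23471; m = -20; 7*(-20)^2 + 4*(-20)^1 + 3 = (2800) + (-80) + (3) = 2723; answer 2723

2723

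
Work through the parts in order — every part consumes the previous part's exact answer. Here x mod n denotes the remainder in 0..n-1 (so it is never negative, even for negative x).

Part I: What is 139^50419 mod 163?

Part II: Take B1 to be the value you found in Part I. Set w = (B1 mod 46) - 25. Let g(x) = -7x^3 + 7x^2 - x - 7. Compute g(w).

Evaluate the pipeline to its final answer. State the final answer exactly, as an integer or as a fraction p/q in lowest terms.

2744

Part I: squarings mod 163: 139^1=139, 139^2=87, 139^4=71, 139^8=151, 139^16=144, 139^32=35, 139^64=84, 139^128=47, 139^256=90, 139^512=113, 139^1024=55, 139^2048=91, 139^4096=131, 139^8192=46, 139^16384=160, 139^32768=9; 139^50419 = 139^1 * 139^2 * 139^16 * 139^32 * 139^64 * 139^128 * 139^1024 * 139^16384 * 139^32768 = 18 (mod 163); answer 18
Part II: B1 = 18; w = -7; -7*(-7)^3 + 7*(-7)^2 - 1*(-7)^1 - 7 = (2401) + (343) + (7) + (-7) = 2744; answer 2744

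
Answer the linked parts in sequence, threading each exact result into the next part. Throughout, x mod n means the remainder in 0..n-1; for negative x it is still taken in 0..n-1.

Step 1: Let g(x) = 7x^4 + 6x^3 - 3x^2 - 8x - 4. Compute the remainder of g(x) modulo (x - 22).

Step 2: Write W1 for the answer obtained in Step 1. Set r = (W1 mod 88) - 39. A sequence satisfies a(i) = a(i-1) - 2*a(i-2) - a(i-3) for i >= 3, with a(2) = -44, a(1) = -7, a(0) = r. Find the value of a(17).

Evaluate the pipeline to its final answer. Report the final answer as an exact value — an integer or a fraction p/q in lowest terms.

Step 1: remainder = value at the root: 7*(22)^4 + 6*(22)^3 - 3*(22)^2 - 8*(22)^1 - 4 = (1639792) + (63888) + (-1452) + (-176) + (-4) = 1702048; answer 1702048
Step 2: W1 = 1702048; r = 1; a(3) = 1*(-44) - 2*(-7) - 1*(1) = -31; iterating: a(3)=-31, a(4)=64, a(5)=170, a(6)=73, a(7)=-331, a(8)=-647, a(9)=-58, a(10)=1567, a(11)=2330, a(12)=-746, a(13)=-6973, a(14)=-7811, a(15)=6881, a(16)=29476, a(17)=23525; answer 23525

23525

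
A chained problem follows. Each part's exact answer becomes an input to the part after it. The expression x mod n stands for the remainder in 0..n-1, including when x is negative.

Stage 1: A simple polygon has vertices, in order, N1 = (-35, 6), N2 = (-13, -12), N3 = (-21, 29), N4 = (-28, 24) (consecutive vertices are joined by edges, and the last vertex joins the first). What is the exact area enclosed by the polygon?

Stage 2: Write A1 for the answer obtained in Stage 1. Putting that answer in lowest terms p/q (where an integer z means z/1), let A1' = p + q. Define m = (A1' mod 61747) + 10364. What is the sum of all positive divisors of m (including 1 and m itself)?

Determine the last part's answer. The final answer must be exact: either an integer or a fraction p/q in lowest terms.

13464

Stage 1: cross terms: (-35*-12 - -13*6)=498, (-13*29 - -21*-12)=-629, (-21*24 - -28*29)=308, (-28*6 - -35*24)=672; twice the area = |849| = 849; area = 849/2; answer 849/2
Stage 2: A1 = 849/2; threaded value p + q = 851; m = 11215; 11215 = 5 * 2243; sigma = (1 + 5) * (1 + 2243) = 6 * 2244 = 13464; answer 13464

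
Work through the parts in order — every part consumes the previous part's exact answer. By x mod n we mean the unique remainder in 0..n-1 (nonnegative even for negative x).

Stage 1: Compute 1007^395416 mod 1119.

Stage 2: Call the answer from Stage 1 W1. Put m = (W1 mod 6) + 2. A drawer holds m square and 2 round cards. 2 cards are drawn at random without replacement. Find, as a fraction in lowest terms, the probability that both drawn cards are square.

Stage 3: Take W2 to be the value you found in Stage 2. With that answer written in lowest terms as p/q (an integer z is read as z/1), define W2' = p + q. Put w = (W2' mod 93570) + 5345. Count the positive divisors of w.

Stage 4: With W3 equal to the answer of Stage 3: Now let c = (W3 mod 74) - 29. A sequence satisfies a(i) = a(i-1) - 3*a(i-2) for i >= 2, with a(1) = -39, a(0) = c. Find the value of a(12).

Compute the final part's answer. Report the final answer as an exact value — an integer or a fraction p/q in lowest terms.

Stage 1: squarings mod 1119: 1007^1=1007, 1007^2=235, 1007^4=394, 1007^8=814, 1007^16=148, 1007^32=643, 1007^64=538, 1007^128=742, 1007^256=16, 1007^512=256, 1007^1024=634, 1007^2048=235, 1007^4096=394, 1007^8192=814, 1007^16384=148, 1007^32768=643, 1007^65536=538, 1007^131072=742, 1007^262144=16; 1007^395416 = 1007^8 * 1007^16 * 1007^128 * 1007^2048 * 1007^131072 * 1007^262144 = 370 (mod 1119); answer 370
Stage 2: W1 = 370; m = 6; total draws C(8,2) = 28; favorable C(6,2) = 15; P = 15/28; answer 15/28
Stage 3: W2 = 15/28; threaded value p + q = 43; w = 5388; 5388 = 2^2 * 3 * 449; number of divisors = (2+1) * (1+1) * (1+1) = 12; answer 12
Stage 4: W3 = 12; c = -17; a(2) = 1*(-39) - 3*(-17) = 12; iterating: a(2)=12, a(3)=129, a(4)=93, a(5)=-294, a(6)=-573, a(7)=309, a(8)=2028, a(9)=1101, a(10)=-4983, a(11)=-8286, a(12)=6663; answer 6663

6663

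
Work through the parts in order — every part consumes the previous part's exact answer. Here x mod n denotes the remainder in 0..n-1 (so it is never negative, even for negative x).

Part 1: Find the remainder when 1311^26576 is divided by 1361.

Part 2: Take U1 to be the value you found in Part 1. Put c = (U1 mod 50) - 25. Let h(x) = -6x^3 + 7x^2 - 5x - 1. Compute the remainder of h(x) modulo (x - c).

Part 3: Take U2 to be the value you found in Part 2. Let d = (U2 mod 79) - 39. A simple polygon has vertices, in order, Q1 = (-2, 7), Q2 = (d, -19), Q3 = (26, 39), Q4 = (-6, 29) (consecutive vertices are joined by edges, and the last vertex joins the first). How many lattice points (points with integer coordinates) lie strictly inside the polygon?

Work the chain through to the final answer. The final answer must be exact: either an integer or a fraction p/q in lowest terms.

1198

Part 1: squarings mod 1361: 1311^1=1311, 1311^2=1139, 1311^4=288, 1311^8=1284, 1311^16=485, 1311^32=1133, 1311^64=266, 1311^128=1345, 1311^256=256, 1311^512=208, 1311^1024=1073, 1311^2048=1284, 1311^4096=485, 1311^8192=1133, 1311^16384=266; 1311^26576 = 1311^16 * 1311^64 * 1311^128 * 1311^256 * 1311^512 * 1311^1024 * 1311^8192 * 1311^16384 = 244 (mod 1361); answer 244
Part 2: U1 = 244; c = 19; remainder = value at the root: -6*(19)^3 + 7*(19)^2 - 5*(19)^1 - 1 = (-41154) + (2527) + (-95) + (-1) = -38723; answer -38723
Part 3: U2 = -38723; d = 27; cross terms: (-2*-19 - 27*7)=-151, (27*39 - 26*-19)=1547, (26*29 - -6*39)=988, (-6*7 - -2*29)=16; twice the area = |2400| = 2400; area = 1200; boundary points = 1 + 1 + 2 + 2 = 6; strictly interior points = area - boundary/2 + 1 = 1198; answer 1198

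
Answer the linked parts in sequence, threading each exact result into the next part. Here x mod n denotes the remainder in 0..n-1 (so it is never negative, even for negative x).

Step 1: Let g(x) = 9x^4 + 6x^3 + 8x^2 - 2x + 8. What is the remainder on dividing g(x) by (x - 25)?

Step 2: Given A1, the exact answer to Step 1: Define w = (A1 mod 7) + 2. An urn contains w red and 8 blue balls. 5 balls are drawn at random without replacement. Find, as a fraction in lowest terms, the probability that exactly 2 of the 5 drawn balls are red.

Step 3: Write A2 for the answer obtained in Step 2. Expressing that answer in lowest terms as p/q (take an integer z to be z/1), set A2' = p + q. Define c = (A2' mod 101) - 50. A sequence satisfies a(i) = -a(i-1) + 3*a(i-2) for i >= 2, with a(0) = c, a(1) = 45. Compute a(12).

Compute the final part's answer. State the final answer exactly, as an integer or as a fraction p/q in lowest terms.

Step 1: remainder = value at the root: 9*(25)^4 + 6*(25)^3 + 8*(25)^2 - 2*(25)^1 + 8 = (3515625) + (93750) + (5000) + (-50) + (8) = 3614333; answer 3614333
Step 2: A1 = 3614333; w = 4; total draws C(12,5) = 792; favorable C(4,2)*C(8,3) = 336; P = 14/33; answer 14/33
Step 3: A2 = 14/33; threaded value p + q = 47; c = -3; a(2) = -1*(45) + 3*(-3) = -54; iterating: a(2)=-54, a(3)=189, a(4)=-351, a(5)=918, a(6)=-1971, a(7)=4725, a(8)=-10638, a(9)=24813, a(10)=-56727, a(11)=131166, a(12)=-301347; answer -301347

-301347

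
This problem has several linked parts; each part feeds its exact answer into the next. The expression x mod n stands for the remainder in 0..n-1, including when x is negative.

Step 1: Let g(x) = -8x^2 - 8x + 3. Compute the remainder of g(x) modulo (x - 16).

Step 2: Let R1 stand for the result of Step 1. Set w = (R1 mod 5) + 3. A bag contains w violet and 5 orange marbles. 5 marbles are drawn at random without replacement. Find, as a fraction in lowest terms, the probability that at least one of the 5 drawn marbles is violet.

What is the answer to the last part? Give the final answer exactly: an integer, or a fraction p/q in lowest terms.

251/252

Step 1: remainder = value at the root: -8*(16)^2 - 8*(16)^1 + 3 = (-2048) + (-128) + (3) = -2173; answer -2173
Step 2: R1 = -2173; w = 5; total draws C(10,5) = 252; complement C(5,5) = 1; favorable 252 - 1 = 251; P = 251/252; answer 251/252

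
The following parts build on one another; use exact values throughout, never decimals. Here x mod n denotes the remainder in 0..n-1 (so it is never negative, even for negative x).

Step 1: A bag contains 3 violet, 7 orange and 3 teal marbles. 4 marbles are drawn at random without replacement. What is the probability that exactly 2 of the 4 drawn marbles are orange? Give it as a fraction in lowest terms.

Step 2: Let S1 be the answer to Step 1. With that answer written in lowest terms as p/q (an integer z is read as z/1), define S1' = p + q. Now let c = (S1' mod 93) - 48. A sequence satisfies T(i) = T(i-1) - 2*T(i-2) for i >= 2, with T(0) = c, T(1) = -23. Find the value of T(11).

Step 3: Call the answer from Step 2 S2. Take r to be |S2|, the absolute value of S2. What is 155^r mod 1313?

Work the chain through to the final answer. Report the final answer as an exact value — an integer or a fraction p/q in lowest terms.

Step 1: total draws C(13,4) = 715; favorable C(7,2)*C(6,2) = 315; P = 63/143; answer 63/143
Step 2: S1 = 63/143; threaded value p + q = 206; c = -28; T(2) = 1*(-23) - 2*(-28) = 33; iterating: T(2)=33, T(3)=79, T(4)=13, T(5)=-145, T(6)=-171, T(7)=119, T(8)=461, T(9)=223, T(10)=-699, T(11)=-1145; answer -1145
Step 3: S2 = -1145; r = 1145; squarings mod 1313: 155^1=155, 155^2=391, 155^4=573, 155^8=79, 155^16=989, 155^32=1249, 155^64=157, 155^128=1015, 155^256=833, 155^512=625, 155^1024=664; 155^1145 = 155^1 * 155^8 * 155^16 * 155^32 * 155^64 * 155^1024 = 1299 (mod 1313); answer 1299

1299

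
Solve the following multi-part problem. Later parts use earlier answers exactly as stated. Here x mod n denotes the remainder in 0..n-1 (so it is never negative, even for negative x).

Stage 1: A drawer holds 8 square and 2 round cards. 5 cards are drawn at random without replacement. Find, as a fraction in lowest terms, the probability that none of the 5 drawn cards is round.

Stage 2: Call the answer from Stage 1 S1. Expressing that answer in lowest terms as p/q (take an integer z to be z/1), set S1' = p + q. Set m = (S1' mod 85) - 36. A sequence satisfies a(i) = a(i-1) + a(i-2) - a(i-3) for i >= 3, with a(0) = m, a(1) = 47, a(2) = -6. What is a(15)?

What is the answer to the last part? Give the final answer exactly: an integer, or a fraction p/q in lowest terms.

180

Stage 1: total draws C(10,5) = 252; favorable C(8,5) = 56; P = 2/9; answer 2/9
Stage 2: S1 = 2/9; threaded value p + q = 11; m = -25; a(3) = 1*(-6) + 1*(47) - 1*(-25) = 66; iterating: a(3)=66, a(4)=13, a(5)=85, a(6)=32, a(7)=104, a(8)=51, a(9)=123, a(10)=70, a(11)=142, a(12)=89, a(13)=161, a(14)=108, a(15)=180; answer 180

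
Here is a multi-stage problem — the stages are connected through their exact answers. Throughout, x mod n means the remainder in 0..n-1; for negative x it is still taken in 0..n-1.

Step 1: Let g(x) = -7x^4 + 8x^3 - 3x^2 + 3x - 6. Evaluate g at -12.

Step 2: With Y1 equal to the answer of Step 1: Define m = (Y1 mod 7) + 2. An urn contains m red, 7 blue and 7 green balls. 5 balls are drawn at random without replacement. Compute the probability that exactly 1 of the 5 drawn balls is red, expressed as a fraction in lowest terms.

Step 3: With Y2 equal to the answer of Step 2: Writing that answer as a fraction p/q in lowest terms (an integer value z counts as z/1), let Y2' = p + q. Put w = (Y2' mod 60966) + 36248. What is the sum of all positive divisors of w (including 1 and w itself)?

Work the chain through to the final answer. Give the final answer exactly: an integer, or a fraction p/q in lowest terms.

70512

Step 1: -7*(-12)^4 + 8*(-12)^3 - 3*(-12)^2 + 3*(-12)^1 - 6 = (-145152) + (-13824) + (-432) + (-36) + (-6) = -159450; answer -159450
Step 2: Y1 = -159450; m = 5; total draws C(19,5) = 11628; favorable C(5,1)*C(14,4) = 5005; P = 5005/11628; answer 5005/11628
Step 3: Y2 = 5005/11628; threaded value p + q = 16633; w = 52881; 52881 = 3 * 17627; sigma = (1 + 3) * (1 + 17627) = 4 * 17628 = 70512; answer 70512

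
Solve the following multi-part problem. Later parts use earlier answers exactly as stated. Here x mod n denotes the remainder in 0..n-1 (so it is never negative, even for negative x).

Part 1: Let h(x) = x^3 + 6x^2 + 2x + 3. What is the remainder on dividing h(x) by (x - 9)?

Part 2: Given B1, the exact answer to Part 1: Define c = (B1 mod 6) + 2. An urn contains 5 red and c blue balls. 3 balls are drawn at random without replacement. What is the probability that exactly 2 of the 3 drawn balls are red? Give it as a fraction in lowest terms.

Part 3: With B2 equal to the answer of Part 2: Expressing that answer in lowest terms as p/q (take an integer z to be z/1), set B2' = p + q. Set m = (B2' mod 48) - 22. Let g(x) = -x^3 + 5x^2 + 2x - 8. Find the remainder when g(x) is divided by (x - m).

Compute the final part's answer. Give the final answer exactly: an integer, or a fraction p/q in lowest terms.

Part 1: remainder = value at the root: 1*(9)^3 + 6*(9)^2 + 2*(9)^1 + 3 = (729) + (486) + (18) + (3) = 1236; answer 1236
Part 2: B1 = 1236; c = 2; total draws C(7,3) = 35; favorable C(5,2)*C(2,1) = 20; P = 4/7; answer 4/7
Part 3: B2 = 4/7; threaded value p + q = 11; m = -11; remainder = value at the root: -1*(-11)^3 + 5*(-11)^2 + 2*(-11)^1 - 8 = (1331) + (605) + (-22) + (-8) = 1906; answer 1906

1906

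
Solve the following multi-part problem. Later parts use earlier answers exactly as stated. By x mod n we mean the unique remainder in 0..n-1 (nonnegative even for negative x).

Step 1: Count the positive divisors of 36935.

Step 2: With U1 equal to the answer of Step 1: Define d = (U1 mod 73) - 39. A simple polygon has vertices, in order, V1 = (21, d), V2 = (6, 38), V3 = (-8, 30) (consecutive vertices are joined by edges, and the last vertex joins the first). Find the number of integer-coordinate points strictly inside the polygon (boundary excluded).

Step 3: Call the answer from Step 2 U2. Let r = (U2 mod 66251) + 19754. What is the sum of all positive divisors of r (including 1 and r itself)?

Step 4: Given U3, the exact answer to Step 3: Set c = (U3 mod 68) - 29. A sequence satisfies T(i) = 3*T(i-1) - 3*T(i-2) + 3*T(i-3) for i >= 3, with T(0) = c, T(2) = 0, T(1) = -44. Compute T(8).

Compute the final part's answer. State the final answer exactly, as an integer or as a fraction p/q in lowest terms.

Step 1: 36935 = 5 * 83 * 89; number of divisors = (1+1) * (1+1) * (1+1) = 8; answer 8
Step 2: U1 = 8; d = -31; cross terms: (21*38 - 6*-31)=984, (6*30 - -8*38)=484, (-8*-31 - 21*30)=-382; twice the area = |1086| = 1086; area = 543; boundary points = 3 + 2 + 1 = 6; strictly interior points = area - boundary/2 + 1 = 541; answer 541
Step 3: U2 = 541; r = 20295; 20295 = 3^2 * 5 * 11 * 41; sigma = (1 + 3 + 9) * (1 + 5) * (1 + 11) * (1 + 41) = 13 * 6 * 12 * 42 = 39312; answer 39312
Step 4: U3 = 39312; c = -21; T(3) = 3*(0) - 3*(-44) + 3*(-21) = 69; iterating: T(3)=69, T(4)=75, T(5)=18, T(6)=36, T(7)=279, T(8)=783; answer 783

783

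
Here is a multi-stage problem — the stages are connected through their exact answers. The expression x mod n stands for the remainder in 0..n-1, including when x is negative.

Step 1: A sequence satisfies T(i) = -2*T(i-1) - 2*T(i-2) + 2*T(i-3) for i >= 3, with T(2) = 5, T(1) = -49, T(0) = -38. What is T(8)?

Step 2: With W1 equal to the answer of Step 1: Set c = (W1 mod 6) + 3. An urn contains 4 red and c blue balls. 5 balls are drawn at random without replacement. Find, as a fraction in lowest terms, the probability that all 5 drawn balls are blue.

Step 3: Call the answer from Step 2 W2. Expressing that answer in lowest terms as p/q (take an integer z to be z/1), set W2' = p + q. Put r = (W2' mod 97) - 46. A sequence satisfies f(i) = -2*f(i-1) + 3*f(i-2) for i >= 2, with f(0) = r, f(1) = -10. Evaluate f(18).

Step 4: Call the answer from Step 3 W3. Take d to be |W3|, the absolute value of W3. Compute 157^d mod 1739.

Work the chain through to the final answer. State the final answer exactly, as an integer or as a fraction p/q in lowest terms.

1600

Step 1: T(3) = -2*(5) - 2*(-49) + 2*(-38) = 12; iterating: T(3)=12, T(4)=-132, T(5)=250, T(6)=-212, T(7)=-340, T(8)=1604; answer 1604
Step 2: W1 = 1604; c = 5; total draws C(9,5) = 126; favorable C(5,5) = 1; P = 1/126; answer 1/126
Step 3: W2 = 1/126; threaded value p + q = 127; r = -16; f(2) = -2*(-10) + 3*(-16) = -28; iterating: f(2)=-28, f(3)=26, f(4)=-136, f(5)=350, f(6)=-1108, f(7)=3266, f(8)=-9856, f(9)=29510, f(10)=-88588, f(11)=265706, f(12)=-797176, f(13)=2391470, f(14)=-7174468, f(15)=21523346, f(16)=-64570096, f(17)=193710230, f(18)=-581130748; answer -581130748
Step 4: W3 = -581130748; d = 581130748; squarings mod 1739: 157^1=157, 157^2=303, 157^4=1381, 157^8=1217, 157^16=1200, 157^32=108, 157^64=1230, 157^128=1709, 157^256=900, 157^512=1365, 157^1024=756, 157^2048=1144, 157^4096=1008, 157^8192=488, 157^16384=1640, 157^32768=1106, 157^65536=719, 157^131072=478, 157^262144=675, 157^524288=7, 157^1048576=49, 157^2097152=662, 157^4194304=16, 157^8388608=256, 157^16777216=1193, 157^33554432=747, 157^67108864=1529, 157^134217728=625, 157^268435456=1089, 157^536870912=1662; 157^581130748 = 157^4 * 157^8 * 157^16 * 157^32 * 157^64 * 157^128 * 157^256 * 157^2048 * 157^4096 * 157^16384 * 157^65536 * 157^131072 * 157^2097152 * 157^8388608 * 157^33554432 * 157^536870912 = 1600 (mod 1739); answer 1600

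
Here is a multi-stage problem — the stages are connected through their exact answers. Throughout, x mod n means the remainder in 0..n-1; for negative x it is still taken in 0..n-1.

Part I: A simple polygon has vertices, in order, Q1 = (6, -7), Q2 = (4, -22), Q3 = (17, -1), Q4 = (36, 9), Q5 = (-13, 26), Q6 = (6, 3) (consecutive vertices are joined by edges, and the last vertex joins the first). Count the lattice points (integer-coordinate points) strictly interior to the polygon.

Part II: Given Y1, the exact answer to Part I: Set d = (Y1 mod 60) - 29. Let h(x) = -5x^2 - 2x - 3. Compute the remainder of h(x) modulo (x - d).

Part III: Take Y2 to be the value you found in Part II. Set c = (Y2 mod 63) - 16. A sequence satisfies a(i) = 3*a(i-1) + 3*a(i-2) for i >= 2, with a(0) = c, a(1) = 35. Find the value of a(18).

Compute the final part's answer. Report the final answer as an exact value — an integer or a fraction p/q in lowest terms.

Part I: cross terms: (6*-22 - 4*-7)=-104, (4*-1 - 17*-22)=370, (17*9 - 36*-1)=189, (36*26 - -13*9)=1053, (-13*3 - 6*26)=-195, (6*-7 - 6*3)=-60; twice the area = |1253| = 1253; area = 1253/2; boundary points = 1 + 1 + 1 + 1 + 1 + 10 = 15; strictly interior points = area - boundary/2 + 1 = 620; answer 620
Part II: Y1 = 620; d = -9; remainder = value at the root: -5*(-9)^2 - 2*(-9)^1 - 3 = (-405) + (18) + (-3) = -390; answer -390
Part III: Y2 = -390; c = 35; a(2) = 3*(35) + 3*(35) = 210; iterating: a(2)=210, a(3)=735, a(4)=2835, a(5)=10710, a(6)=40635, a(7)=154035, a(8)=584010, a(9)=2214135, a(10)=8394435, a(11)=31825710, a(12)=120660435, a(13)=457458435, a(14)=1734356610, a(15)=6575445135, a(16)=24929405235, a(17)=94514551110, a(18)=358331869035; answer 358331869035

358331869035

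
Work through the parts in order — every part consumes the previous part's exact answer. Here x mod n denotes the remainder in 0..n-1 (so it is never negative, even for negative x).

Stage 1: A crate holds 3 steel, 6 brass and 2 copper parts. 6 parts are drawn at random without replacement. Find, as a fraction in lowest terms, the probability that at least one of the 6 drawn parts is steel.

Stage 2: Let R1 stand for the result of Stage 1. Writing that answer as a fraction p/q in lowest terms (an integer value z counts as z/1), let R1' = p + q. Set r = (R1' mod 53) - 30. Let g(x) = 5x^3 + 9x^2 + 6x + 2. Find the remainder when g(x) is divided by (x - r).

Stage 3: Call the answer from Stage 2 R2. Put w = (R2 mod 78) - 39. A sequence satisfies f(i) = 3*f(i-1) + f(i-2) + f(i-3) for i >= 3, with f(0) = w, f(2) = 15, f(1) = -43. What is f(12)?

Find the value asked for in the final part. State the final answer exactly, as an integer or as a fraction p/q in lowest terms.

-100173

Stage 1: total draws C(11,6) = 462; complement C(8,6) = 28; favorable 462 - 28 = 434; P = 31/33; answer 31/33
Stage 2: R1 = 31/33; threaded value p + q = 64; r = -19; remainder = value at the root: 5*(-19)^3 + 9*(-19)^2 + 6*(-19)^1 + 2 = (-34295) + (3249) + (-114) + (2) = -31158; answer -31158
Stage 3: R2 = -31158; w = 3; f(3) = 3*(15) + 1*(-43) + 1*(3) = 5; iterating: f(3)=5, f(4)=-13, f(5)=-19, f(6)=-65, f(7)=-227, f(8)=-765, f(9)=-2587, f(10)=-8753, f(11)=-29611, f(12)=-100173; answer -100173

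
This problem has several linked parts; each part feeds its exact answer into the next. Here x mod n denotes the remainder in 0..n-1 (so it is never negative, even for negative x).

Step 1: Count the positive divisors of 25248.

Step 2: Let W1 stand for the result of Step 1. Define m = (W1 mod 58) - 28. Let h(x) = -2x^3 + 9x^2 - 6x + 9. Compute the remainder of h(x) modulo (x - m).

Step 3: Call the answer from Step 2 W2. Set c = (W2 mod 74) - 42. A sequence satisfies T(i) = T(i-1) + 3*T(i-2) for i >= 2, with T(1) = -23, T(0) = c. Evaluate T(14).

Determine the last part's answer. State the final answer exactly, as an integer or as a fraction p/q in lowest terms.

-2158538

Step 1: 25248 = 2^5 * 3 * 263; number of divisors = (5+1) * (1+1) * (1+1) = 24; answer 24
Step 2: W1 = 24; m = -4; remainder = value at the root: -2*(-4)^3 + 9*(-4)^2 - 6*(-4)^1 + 9 = (128) + (144) + (24) + (9) = 305; answer 305
Step 3: W2 = 305; c = -33; T(2) = 1*(-23) + 3*(-33) = -122; iterating: T(2)=-122, T(3)=-191, T(4)=-557, T(5)=-1130, T(6)=-2801, T(7)=-6191, T(8)=-14594, T(9)=-33167, T(10)=-76949, T(11)=-176450, T(12)=-407297, T(13)=-936647, T(14)=-2158538; answer -2158538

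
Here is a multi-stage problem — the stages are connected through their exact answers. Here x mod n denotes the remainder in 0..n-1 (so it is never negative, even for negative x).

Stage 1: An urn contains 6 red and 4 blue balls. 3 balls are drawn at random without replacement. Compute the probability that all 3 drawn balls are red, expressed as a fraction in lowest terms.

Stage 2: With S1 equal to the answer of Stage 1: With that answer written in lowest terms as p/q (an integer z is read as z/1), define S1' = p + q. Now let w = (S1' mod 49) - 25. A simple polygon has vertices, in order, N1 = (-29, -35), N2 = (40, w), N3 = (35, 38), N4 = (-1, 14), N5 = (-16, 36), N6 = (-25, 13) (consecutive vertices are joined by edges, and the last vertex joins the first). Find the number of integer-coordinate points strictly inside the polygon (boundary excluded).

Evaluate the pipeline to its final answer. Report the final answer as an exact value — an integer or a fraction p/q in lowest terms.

Stage 1: total draws C(10,3) = 120; favorable C(6,3) = 20; P = 1/6; answer 1/6
Stage 2: S1 = 1/6; threaded value p + q = 7; w = -18; cross terms: (-29*-18 - 40*-35)=1922, (40*38 - 35*-18)=2150, (35*14 - -1*38)=528, (-1*36 - -16*14)=188, (-16*13 - -25*36)=692, (-25*-35 - -29*13)=1252; twice the area = |6732| = 6732; area = 3366; boundary points = 1 + 1 + 12 + 1 + 1 + 4 = 20; strictly interior points = area - boundary/2 + 1 = 3357; answer 3357

3357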